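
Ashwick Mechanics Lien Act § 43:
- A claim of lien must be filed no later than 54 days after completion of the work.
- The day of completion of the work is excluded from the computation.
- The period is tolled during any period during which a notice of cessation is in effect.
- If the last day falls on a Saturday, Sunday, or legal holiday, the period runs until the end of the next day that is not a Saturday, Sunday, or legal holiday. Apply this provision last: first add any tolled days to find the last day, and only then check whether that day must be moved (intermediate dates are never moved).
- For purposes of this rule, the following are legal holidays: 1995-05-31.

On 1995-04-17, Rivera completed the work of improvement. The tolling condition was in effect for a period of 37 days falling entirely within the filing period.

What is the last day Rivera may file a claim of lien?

July 17, 1995

54 days after 1995-04-17 is June 10, 1995.
Tolling adds 37 days: June 10, 1995 + 37 days = July 17, 1995.
July 17, 1995 is a Monday and not a legal holiday, so no extension applies.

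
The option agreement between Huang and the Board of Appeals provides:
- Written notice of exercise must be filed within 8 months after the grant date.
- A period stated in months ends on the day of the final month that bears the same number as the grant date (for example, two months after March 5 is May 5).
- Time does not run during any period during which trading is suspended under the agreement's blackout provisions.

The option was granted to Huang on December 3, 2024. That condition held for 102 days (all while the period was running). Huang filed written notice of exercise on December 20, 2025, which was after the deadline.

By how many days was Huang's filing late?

37 days

8 months after December 3, 2024 is August 3, 2025.
Tolling adds 102 days: August 3, 2025 + 102 days = November 13, 2025.
The deadline is November 13, 2025; from November 13, 2025 to December 20, 2025 is 37 days.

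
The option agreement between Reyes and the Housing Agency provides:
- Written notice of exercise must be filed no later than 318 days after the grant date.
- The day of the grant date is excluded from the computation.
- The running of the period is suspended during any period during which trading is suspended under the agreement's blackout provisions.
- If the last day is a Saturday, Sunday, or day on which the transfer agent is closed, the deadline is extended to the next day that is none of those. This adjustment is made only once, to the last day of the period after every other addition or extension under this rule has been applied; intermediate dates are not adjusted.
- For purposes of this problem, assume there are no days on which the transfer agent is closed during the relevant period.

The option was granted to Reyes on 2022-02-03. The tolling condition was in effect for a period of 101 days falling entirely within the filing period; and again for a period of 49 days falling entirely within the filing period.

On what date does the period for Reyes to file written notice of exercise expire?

318 days after 2022-02-03 is December 18, 2022.
Tolling adds 101 days: December 18, 2022 + 101 days = March 29, 2023.
Tolling adds 49 days: March 29, 2023 + 49 days = May 17, 2023.
May 17, 2023 is a Wednesday and not a day on which the transfer agent is closed, so no extension applies.

May 17, 2023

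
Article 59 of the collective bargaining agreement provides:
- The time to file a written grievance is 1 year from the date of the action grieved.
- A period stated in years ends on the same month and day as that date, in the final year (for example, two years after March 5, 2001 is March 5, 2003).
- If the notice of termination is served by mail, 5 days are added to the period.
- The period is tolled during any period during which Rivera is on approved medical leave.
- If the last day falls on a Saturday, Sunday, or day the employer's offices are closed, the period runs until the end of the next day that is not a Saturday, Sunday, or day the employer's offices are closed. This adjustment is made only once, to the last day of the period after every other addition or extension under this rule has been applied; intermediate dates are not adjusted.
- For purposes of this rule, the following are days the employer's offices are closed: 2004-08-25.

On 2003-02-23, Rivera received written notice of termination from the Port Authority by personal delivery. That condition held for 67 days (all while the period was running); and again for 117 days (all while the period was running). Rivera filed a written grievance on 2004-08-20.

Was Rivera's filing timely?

Yes

1 year after 2003-02-23 is February 23, 2004.
Service was not by mail, so no mail extension applies.
Tolling adds 67 days: February 23, 2004 + 67 days = April 30, 2004.
Tolling adds 117 days: April 30, 2004 + 117 days = August 25, 2004.
August 25, 2004 is a listed holiday. The next qualifying day is August 26, 2004.
The deadline is August 26, 2004; the filing on August 20, 2004 is on or before that date.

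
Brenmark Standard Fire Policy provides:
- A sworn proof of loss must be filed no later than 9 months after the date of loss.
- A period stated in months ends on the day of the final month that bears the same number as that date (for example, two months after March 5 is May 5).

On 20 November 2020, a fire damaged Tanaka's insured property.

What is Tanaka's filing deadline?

August 20, 2021

9 months after 20 November 2020 is August 20, 2021.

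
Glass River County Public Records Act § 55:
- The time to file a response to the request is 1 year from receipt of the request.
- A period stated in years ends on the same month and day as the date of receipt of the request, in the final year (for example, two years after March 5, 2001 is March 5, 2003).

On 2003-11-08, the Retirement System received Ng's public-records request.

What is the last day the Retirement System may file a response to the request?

1 year after 2003-11-08 is November 8, 2004.

November 8, 2004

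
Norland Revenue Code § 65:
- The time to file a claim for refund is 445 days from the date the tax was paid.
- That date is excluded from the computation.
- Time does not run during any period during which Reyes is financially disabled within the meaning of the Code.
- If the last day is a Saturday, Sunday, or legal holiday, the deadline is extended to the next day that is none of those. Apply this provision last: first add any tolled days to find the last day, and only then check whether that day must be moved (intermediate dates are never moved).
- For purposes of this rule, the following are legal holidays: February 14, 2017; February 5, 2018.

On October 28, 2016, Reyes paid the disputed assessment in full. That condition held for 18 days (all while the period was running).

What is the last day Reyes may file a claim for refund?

445 days after October 28, 2016 is January 16, 2018.
Tolling adds 18 days: January 16, 2018 + 18 days = February 3, 2018.
February 3, 2018 is Saturday; February 4, 2018 is Sunday; February 5, 2018 is a listed holiday. The next qualifying day is February 6, 2018.

February 6, 2018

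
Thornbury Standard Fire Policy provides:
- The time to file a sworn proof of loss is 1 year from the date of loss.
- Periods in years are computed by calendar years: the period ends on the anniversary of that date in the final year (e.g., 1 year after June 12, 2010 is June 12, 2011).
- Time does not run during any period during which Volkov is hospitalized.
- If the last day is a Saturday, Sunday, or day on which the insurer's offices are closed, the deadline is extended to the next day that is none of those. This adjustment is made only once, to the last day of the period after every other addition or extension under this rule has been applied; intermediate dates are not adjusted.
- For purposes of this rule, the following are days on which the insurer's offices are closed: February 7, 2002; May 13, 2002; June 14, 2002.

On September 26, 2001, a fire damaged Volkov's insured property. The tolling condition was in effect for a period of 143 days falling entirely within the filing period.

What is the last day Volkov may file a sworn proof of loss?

February 17, 2003

1 year after September 26, 2001 is September 26, 2002.
Tolling adds 143 days: September 26, 2002 + 143 days = February 16, 2003.
February 16, 2003 is Sunday. The next qualifying day is February 17, 2003.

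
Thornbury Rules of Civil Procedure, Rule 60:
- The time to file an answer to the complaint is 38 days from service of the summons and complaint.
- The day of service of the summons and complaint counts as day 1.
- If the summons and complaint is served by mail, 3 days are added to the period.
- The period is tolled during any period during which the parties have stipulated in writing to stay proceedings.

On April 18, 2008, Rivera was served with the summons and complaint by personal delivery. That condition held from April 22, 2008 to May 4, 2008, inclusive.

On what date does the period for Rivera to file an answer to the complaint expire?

Counting April 18, 2008 as day 1, day 38 is May 25, 2008.
Service was not by mail, so no mail extension applies.
From April 22, 2008 through May 4, 2008 inclusive is 13 days; tolling adds 13 days: May 25, 2008 + 13 days = June 7, 2008.

June 7, 2008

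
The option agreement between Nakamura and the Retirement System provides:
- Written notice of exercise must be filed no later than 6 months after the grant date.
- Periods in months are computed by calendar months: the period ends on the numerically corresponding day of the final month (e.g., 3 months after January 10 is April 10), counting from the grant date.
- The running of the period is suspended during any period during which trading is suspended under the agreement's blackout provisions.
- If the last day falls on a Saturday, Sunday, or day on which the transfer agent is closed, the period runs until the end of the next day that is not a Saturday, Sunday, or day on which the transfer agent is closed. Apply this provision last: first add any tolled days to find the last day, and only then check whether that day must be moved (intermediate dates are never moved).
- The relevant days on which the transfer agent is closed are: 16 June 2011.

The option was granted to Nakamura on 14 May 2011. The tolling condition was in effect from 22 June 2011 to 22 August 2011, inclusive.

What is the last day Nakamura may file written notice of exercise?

6 months after 14 May 2011 is November 14, 2011.
From June 22, 2011 through August 22, 2011 inclusive is 62 days; tolling adds 62 days: November 14, 2011 + 62 days = January 15, 2012.
January 15, 2012 is Sunday. The next qualifying day is January 16, 2012.

January 16, 2012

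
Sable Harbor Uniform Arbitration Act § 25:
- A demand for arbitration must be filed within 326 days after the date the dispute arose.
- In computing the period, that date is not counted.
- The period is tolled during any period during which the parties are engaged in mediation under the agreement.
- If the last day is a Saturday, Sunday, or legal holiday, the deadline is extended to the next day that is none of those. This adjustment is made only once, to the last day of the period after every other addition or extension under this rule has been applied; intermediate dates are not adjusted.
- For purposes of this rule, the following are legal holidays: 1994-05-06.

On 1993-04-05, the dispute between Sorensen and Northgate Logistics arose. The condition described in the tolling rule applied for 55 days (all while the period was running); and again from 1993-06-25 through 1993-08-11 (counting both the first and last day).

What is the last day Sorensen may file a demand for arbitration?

326 days after 1993-04-05 is February 25, 1994.
Tolling adds 55 days: February 25, 1994 + 55 days = April 21, 1994.
From June 25, 1993 through August 11, 1993 inclusive is 48 days; tolling adds 48 days: April 21, 1994 + 48 days = June 8, 1994.
June 8, 1994 is a Wednesday and not a legal holiday, so no extension applies.

June 8, 1994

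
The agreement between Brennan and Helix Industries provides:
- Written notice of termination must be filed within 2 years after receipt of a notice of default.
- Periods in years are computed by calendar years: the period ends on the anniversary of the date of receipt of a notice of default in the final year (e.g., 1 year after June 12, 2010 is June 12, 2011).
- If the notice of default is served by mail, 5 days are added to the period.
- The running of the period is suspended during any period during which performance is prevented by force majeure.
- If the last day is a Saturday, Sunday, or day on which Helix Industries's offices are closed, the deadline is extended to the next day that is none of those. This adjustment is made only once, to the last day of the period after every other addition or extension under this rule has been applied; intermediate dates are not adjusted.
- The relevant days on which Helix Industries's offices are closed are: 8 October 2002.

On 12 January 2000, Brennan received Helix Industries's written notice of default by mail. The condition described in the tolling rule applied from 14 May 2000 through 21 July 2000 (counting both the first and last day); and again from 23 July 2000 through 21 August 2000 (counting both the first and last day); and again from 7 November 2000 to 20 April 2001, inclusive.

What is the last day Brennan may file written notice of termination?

2 years after 12 January 2000 is January 12, 2002.
Service was by mail, adding 5 days: January 12, 2002 + 5 days = January 17, 2002.
From May 14, 2000 through July 21, 2000 inclusive is 69 days; tolling adds 69 days: January 17, 2002 + 69 days = March 27, 2002.
From July 23, 2000 through August 21, 2000 inclusive is 30 days; tolling adds 30 days: March 27, 2002 + 30 days = April 26, 2002.
From November 7, 2000 through April 20, 2001 inclusive is 165 days; tolling adds 165 days: April 26, 2002 + 165 days = October 8, 2002.
October 8, 2002 is a listed holiday. The next qualifying day is October 9, 2002.

October 9, 2002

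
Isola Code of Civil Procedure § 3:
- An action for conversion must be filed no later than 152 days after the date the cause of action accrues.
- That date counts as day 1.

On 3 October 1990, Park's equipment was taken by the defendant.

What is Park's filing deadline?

Counting 3 October 1990 as day 1, day 152 is March 3, 1991.

March 3, 1991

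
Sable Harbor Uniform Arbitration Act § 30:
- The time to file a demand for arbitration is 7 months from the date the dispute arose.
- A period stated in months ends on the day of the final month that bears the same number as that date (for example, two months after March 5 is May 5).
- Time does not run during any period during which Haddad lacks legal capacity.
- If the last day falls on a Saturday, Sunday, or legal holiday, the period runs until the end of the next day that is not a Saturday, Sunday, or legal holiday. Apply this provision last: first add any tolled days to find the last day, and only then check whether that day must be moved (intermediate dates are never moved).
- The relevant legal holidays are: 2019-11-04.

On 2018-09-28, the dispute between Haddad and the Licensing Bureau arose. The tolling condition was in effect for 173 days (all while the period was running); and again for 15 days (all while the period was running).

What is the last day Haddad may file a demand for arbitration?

7 months after 2018-09-28 is April 28, 2019.
Tolling adds 173 days: April 28, 2019 + 173 days = October 18, 2019.
Tolling adds 15 days: October 18, 2019 + 15 days = November 2, 2019.
November 2, 2019 is Saturday; November 3, 2019 is Sunday; November 4, 2019 is a listed holiday. The next qualifying day is November 5, 2019.

November 5, 2019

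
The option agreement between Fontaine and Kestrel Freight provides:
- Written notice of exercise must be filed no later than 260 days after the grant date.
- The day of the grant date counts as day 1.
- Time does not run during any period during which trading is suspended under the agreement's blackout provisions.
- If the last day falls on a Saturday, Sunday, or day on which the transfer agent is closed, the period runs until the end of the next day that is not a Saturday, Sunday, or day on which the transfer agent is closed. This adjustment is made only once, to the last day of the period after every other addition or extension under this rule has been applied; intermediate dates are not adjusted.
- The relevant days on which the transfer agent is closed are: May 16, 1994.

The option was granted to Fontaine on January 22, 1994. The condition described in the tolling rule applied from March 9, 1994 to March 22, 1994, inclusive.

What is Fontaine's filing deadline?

October 24, 1994

Counting January 22, 1994 as day 1, day 260 is October 8, 1994.
From March 9, 1994 through March 22, 1994 inclusive is 14 days; tolling adds 14 days: October 8, 1994 + 14 days = October 22, 1994.
October 22, 1994 is Saturday; October 23, 1994 is Sunday. The next qualifying day is October 24, 1994.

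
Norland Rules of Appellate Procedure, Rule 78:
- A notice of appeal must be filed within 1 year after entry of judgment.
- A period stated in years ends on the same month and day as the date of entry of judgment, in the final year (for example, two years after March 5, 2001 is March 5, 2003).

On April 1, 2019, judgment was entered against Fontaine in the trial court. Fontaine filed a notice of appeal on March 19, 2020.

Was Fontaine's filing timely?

1 year after April 1, 2019 is April 1, 2020.
The deadline is April 1, 2020; the filing on March 19, 2020 is on or before that date.

Yes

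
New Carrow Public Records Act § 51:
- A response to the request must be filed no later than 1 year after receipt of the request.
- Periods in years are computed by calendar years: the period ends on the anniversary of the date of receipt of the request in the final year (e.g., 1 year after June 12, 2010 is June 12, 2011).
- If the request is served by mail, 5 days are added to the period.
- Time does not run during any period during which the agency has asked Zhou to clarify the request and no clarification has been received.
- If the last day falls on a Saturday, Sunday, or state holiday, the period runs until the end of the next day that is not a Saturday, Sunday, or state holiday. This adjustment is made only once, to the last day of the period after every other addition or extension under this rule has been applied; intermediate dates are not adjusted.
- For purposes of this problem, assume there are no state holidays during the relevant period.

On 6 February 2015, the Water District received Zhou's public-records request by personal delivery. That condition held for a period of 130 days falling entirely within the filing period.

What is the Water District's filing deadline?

June 15, 2016

1 year after 6 February 2015 is February 6, 2016.
Service was not by mail, so no mail extension applies.
Tolling adds 130 days: February 6, 2016 + 130 days = June 15, 2016.
June 15, 2016 is a Wednesday and not a state holiday, so no extension applies.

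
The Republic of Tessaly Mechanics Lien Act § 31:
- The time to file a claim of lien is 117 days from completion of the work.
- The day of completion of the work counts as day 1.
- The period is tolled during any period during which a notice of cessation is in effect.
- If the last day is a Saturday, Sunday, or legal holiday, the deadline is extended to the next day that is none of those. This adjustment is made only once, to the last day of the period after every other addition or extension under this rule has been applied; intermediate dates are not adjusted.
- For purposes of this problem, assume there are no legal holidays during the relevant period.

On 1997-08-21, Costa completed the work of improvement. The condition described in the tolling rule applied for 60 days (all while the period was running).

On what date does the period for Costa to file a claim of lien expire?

Counting 1997-08-21 as day 1, day 117 is December 15, 1997.
Tolling adds 60 days: December 15, 1997 + 60 days = February 13, 1998.
February 13, 1998 is a Friday and not a legal holiday, so no extension applies.

February 13, 1998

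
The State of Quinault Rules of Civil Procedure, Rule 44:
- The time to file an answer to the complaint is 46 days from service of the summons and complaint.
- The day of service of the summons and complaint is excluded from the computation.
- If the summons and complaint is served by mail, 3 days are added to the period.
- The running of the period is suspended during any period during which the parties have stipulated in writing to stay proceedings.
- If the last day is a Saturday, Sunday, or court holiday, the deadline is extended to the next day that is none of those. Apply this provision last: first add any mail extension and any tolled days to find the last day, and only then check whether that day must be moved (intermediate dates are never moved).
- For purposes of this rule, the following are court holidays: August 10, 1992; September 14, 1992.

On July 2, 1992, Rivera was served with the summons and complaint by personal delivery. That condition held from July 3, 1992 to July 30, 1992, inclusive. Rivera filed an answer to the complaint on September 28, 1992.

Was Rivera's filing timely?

No

46 days after July 2, 1992 is August 17, 1992.
Service was not by mail, so no mail extension applies.
From July 3, 1992 through July 30, 1992 inclusive is 28 days; tolling adds 28 days: August 17, 1992 + 28 days = September 14, 1992.
September 14, 1992 is a listed holiday. The next qualifying day is September 15, 1992.
The deadline is September 15, 1992; the filing on September 28, 1992 is after that date.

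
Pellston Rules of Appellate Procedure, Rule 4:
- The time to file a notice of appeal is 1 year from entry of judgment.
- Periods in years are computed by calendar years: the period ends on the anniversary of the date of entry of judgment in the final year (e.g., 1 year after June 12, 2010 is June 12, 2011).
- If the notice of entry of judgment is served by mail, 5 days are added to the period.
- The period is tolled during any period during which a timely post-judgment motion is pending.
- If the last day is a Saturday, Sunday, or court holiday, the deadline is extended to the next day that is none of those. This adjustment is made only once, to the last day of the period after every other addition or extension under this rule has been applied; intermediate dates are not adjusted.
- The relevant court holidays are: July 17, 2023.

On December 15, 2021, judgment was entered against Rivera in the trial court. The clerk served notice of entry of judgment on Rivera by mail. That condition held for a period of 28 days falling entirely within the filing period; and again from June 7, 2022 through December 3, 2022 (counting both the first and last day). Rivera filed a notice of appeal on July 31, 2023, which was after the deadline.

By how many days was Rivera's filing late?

1 year after December 15, 2021 is December 15, 2022.
Service was by mail, adding 5 days: December 15, 2022 + 5 days = December 20, 2022.
Tolling adds 28 days: December 20, 2022 + 28 days = January 17, 2023.
From June 7, 2022 through December 3, 2022 inclusive is 180 days; tolling adds 180 days: January 17, 2023 + 180 days = July 16, 2023.
July 16, 2023 is Sunday; July 17, 2023 is a listed holiday. The next qualifying day is July 18, 2023.
The deadline is July 18, 2023; from July 18, 2023 to July 31, 2023 is 13 days.

13 days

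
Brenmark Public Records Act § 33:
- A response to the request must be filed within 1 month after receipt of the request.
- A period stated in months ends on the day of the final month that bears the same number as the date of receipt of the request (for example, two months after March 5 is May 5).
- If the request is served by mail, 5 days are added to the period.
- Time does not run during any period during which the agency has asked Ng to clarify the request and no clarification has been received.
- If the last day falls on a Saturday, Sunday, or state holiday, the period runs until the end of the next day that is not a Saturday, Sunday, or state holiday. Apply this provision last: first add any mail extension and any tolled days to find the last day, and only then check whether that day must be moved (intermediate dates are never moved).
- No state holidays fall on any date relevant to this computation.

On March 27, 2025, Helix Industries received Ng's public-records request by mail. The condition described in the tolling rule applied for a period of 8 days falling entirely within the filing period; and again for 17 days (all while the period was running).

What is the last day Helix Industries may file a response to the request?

May 27, 2025

1 month after March 27, 2025 is April 27, 2025.
Service was by mail, adding 5 days: April 27, 2025 + 5 days = May 2, 2025.
Tolling adds 8 days: May 2, 2025 + 8 days = May 10, 2025.
Tolling adds 17 days: May 10, 2025 + 17 days = May 27, 2025.
May 27, 2025 is a Tuesday and not a state holiday, so no extension applies.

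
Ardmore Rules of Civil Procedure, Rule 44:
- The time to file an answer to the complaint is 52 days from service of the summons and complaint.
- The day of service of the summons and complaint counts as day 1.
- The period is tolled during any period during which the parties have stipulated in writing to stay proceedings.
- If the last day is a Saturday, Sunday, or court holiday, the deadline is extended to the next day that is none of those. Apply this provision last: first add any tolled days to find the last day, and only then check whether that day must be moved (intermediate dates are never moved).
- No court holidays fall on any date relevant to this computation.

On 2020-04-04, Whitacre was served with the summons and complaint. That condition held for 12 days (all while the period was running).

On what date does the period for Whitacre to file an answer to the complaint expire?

Counting 2020-04-04 as day 1, day 52 is May 25, 2020.
Tolling adds 12 days: May 25, 2020 + 12 days = June 6, 2020.
June 6, 2020 is Saturday; June 7, 2020 is Sunday. The next qualifying day is June 8, 2020.

June 8, 2020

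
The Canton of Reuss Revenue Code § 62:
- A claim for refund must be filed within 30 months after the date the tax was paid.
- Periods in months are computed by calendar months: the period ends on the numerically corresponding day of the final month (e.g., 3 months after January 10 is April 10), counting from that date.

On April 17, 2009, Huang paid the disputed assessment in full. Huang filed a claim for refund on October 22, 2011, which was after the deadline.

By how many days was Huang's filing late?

30 months after April 17, 2009 is October 17, 2011.
The deadline is October 17, 2011; from October 17, 2011 to October 22, 2011 is 5 days.

5 days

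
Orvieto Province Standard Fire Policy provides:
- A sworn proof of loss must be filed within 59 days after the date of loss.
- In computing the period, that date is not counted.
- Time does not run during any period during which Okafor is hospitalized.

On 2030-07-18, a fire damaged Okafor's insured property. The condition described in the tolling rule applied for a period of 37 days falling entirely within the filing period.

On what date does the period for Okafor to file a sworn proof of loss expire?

59 days after 2030-07-18 is September 15, 2030.
Tolling adds 37 days: September 15, 2030 + 37 days = October 22, 2030.

October 22, 2030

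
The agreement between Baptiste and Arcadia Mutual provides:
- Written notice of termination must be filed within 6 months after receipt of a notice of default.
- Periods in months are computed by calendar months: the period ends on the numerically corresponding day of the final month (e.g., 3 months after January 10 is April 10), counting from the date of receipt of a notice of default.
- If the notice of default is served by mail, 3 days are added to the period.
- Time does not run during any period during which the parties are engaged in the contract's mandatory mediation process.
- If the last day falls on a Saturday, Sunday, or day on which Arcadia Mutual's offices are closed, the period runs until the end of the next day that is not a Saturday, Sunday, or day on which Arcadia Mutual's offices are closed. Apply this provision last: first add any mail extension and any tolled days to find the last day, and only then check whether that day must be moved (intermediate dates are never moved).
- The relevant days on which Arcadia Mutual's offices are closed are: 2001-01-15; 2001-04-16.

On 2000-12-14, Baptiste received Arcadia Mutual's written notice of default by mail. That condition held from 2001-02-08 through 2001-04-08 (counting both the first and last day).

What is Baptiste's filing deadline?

August 16, 2001

6 months after 2000-12-14 is June 14, 2001.
Service was by mail, adding 3 days: June 14, 2001 + 3 days = June 17, 2001.
From February 8, 2001 through April 8, 2001 inclusive is 60 days; tolling adds 60 days: June 17, 2001 + 60 days = August 16, 2001.
August 16, 2001 is a Thursday and not a day on which Arcadia Mutual's offices are closed, so no extension applies.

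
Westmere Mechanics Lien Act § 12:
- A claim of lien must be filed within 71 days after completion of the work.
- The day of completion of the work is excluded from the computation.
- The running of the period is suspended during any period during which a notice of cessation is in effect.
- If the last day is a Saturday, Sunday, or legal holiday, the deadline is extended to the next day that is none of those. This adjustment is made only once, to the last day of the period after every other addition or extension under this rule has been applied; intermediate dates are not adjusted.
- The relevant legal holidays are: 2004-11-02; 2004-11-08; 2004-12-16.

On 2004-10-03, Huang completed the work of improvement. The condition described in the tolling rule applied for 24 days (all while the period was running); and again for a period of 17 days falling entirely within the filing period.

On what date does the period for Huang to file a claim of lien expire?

71 days after 2004-10-03 is December 13, 2004.
Tolling adds 24 days: December 13, 2004 + 24 days = January 6, 2005.
Tolling adds 17 days: January 6, 2005 + 17 days = January 23, 2005.
January 23, 2005 is Sunday. The next qualifying day is January 24, 2005.

January 24, 2005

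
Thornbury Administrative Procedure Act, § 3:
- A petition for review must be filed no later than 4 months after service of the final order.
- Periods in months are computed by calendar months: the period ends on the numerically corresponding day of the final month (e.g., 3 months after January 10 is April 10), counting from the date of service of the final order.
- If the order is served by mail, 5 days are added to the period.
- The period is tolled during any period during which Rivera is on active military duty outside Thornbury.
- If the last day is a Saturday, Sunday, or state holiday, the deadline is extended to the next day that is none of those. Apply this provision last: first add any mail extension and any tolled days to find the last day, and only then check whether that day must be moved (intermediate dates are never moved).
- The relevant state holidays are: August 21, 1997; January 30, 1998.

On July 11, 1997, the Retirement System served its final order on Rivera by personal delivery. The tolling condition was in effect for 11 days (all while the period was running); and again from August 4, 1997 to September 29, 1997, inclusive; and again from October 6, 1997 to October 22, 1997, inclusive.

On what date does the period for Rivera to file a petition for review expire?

4 months after July 11, 1997 is November 11, 1997.
Service was not by mail, so no mail extension applies.
Tolling adds 11 days: November 11, 1997 + 11 days = November 22, 1997.
From August 4, 1997 through September 29, 1997 inclusive is 57 days; tolling adds 57 days: November 22, 1997 + 57 days = January 18, 1998.
From October 6, 1997 through October 22, 1997 inclusive is 17 days; tolling adds 17 days: January 18, 1998 + 17 days = February 4, 1998.
February 4, 1998 is a Wednesday and not a state holiday, so no extension applies.

February 4, 1998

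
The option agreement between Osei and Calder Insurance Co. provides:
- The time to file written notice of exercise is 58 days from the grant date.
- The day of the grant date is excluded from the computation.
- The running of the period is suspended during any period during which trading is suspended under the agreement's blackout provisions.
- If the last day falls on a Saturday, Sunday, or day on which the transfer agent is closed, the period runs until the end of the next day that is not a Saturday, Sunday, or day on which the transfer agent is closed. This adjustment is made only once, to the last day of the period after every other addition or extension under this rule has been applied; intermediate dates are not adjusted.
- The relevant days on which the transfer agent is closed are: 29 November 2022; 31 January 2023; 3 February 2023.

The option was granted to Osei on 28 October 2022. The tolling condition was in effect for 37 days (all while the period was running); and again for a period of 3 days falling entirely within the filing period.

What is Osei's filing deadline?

February 6, 2023

58 days after 28 October 2022 is December 25, 2022.
Tolling adds 37 days: December 25, 2022 + 37 days = January 31, 2023.
Tolling adds 3 days: January 31, 2023 + 3 days = February 3, 2023.
February 3, 2023 is a listed holiday; February 4, 2023 is Saturday; February 5, 2023 is Sunday. The next qualifying day is February 6, 2023.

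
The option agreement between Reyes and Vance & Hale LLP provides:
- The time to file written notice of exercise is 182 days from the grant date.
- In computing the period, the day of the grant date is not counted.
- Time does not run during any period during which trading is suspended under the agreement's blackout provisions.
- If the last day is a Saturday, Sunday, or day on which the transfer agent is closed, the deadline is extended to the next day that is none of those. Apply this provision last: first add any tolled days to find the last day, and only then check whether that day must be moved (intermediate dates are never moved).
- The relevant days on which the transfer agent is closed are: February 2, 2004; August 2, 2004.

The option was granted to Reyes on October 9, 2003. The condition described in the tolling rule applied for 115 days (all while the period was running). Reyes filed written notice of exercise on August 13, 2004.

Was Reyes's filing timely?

No

182 days after October 9, 2003 is April 8, 2004.
Tolling adds 115 days: April 8, 2004 + 115 days = August 1, 2004.
August 1, 2004 is Sunday; August 2, 2004 is a listed holiday. The next qualifying day is August 3, 2004.
The deadline is August 3, 2004; the filing on August 13, 2004 is after that date.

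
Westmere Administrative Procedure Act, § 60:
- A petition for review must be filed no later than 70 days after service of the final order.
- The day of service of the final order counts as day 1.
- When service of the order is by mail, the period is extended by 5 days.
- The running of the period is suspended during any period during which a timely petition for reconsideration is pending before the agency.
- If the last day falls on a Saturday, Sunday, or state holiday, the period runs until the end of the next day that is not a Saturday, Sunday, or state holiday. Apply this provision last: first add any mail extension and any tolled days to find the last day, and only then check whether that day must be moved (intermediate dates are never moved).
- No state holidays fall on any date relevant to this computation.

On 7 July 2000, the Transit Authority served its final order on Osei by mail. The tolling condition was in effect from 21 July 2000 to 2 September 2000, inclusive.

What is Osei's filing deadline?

Counting 7 July 2000 as day 1, day 70 is September 14, 2000.
Service was by mail, adding 5 days: September 14, 2000 + 5 days = September 19, 2000.
From July 21, 2000 through September 2, 2000 inclusive is 44 days; tolling adds 44 days: September 19, 2000 + 44 days = November 2, 2000.
November 2, 2000 is a Thursday and not a state holiday, so no extension applies.

November 2, 2000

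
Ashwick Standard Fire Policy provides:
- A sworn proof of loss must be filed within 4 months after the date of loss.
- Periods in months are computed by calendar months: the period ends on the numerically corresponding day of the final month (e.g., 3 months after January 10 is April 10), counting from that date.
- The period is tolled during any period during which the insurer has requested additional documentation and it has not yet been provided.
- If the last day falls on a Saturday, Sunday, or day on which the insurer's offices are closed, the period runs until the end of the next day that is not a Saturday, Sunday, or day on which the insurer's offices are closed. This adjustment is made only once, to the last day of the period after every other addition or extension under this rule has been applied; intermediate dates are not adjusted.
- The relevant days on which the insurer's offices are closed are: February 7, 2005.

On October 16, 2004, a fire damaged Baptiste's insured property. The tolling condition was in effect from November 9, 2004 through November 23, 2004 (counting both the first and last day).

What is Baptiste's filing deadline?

March 3, 2005

4 months after October 16, 2004 is February 16, 2005.
From November 9, 2004 through November 23, 2004 inclusive is 15 days; tolling adds 15 days: February 16, 2005 + 15 days = March 3, 2005.
March 3, 2005 is a Thursday and not a day on which the insurer's offices are closed, so no extension applies.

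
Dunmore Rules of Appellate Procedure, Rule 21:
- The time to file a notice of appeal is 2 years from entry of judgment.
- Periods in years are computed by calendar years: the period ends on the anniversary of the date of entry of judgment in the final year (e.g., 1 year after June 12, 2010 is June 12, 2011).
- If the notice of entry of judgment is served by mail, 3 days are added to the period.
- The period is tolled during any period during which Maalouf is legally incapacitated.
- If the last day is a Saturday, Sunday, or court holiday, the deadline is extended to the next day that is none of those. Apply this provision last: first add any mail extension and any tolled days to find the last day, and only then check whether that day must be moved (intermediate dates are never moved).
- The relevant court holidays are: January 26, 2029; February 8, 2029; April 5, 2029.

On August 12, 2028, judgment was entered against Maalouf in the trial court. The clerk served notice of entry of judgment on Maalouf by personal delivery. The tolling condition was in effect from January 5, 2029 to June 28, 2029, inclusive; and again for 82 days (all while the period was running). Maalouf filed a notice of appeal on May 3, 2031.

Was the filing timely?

No

2 years after August 12, 2028 is August 12, 2030.
Service was not by mail, so no mail extension applies.
From January 5, 2029 through June 28, 2029 inclusive is 175 days; tolling adds 175 days: August 12, 2030 + 175 days = February 3, 2031.
Tolling adds 82 days: February 3, 2031 + 82 days = April 26, 2031.
April 26, 2031 is Saturday; April 27, 2031 is Sunday. The next qualifying day is April 28, 2031.
The deadline is April 28, 2031; the filing on May 3, 2031 is after that date.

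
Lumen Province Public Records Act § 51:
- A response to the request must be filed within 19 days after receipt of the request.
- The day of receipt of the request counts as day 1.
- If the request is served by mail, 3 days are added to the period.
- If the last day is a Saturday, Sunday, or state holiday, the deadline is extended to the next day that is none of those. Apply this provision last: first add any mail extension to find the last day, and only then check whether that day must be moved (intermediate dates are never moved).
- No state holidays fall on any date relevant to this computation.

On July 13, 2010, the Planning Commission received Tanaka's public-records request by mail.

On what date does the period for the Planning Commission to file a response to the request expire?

Counting July 13, 2010 as day 1, day 19 is July 31, 2010.
Service was by mail, adding 3 days: July 31, 2010 + 3 days = August 3, 2010.
August 3, 2010 is a Tuesday and not a state holiday, so no extension applies.

August 3, 2010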